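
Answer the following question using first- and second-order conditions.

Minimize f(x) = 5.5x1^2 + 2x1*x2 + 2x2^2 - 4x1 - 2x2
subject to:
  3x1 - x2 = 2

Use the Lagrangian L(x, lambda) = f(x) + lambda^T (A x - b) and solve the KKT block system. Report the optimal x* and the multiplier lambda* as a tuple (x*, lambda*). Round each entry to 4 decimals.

Form the Lagrangian:
  L(x, lambda) = (1/2) x^T Q x + c^T x + lambda^T (A x - b)
Stationarity (grad_x L = 0): Q x + c + A^T lambda = 0.
Primal feasibility: A x = b.

This gives the KKT block system:
  [ Q   A^T ] [ x     ]   [-c ]
  [ A    0  ] [ lambda ] = [ b ]

Solving the linear system:
  x*      = (0.6441, -0.0678)
  lambda* = (-0.9831)
  f(x*)   = -0.2373

x* = (0.6441, -0.0678), lambda* = (-0.9831)


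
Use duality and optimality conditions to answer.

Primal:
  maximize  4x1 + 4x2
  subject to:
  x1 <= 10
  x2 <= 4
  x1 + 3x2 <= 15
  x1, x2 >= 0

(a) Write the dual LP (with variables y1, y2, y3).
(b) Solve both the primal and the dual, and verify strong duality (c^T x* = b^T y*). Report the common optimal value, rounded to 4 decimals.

The standard primal-dual pair for 'max c^T x s.t. A x <= b, x >= 0' is:
  Dual:  min b^T y  s.t.  A^T y >= c,  y >= 0.

So the dual LP is:
  minimize  10y1 + 4y2 + 15y3
  subject to:
    y1 + y3 >= 4
    y2 + 3y3 >= 4
    y1, y2, y3 >= 0

Solving the primal: x* = (10, 1.6667).
  primal value c^T x* = 46.6667.
Solving the dual: y* = (2.6667, 0, 1.3333).
  dual value b^T y* = 46.6667.
Strong duality: c^T x* = b^T y*. Confirmed.

46.6667


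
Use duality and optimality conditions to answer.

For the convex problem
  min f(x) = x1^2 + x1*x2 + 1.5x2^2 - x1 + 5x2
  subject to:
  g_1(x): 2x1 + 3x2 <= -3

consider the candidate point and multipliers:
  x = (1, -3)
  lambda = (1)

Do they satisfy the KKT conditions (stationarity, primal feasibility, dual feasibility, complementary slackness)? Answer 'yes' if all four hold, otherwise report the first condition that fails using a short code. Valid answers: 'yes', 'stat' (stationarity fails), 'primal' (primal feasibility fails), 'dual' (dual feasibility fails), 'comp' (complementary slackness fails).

Gradient of f: grad f(x) = Q x + c = (-2, -3)
Constraint values g_i(x) = a_i^T x - b_i:
  g_1((1, -3)) = -4
Stationarity residual: grad f(x) + sum_i lambda_i a_i = (0, 0)
  -> stationarity OK
Primal feasibility (all g_i <= 0): OK
Dual feasibility (all lambda_i >= 0): OK
Complementary slackness (lambda_i * g_i(x) = 0 for all i): FAILS

Verdict: the first failing condition is complementary_slackness -> comp.

comp


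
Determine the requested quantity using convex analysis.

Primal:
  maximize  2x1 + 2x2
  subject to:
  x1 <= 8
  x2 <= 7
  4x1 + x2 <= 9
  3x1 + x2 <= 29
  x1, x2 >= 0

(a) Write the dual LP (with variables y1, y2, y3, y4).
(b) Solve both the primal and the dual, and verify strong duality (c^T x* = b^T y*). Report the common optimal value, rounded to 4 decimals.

The standard primal-dual pair for 'max c^T x s.t. A x <= b, x >= 0' is:
  Dual:  min b^T y  s.t.  A^T y >= c,  y >= 0.

So the dual LP is:
  minimize  8y1 + 7y2 + 9y3 + 29y4
  subject to:
    y1 + 4y3 + 3y4 >= 2
    y2 + y3 + y4 >= 2
    y1, y2, y3, y4 >= 0

Solving the primal: x* = (0.5, 7).
  primal value c^T x* = 15.
Solving the dual: y* = (0, 1.5, 0.5, 0).
  dual value b^T y* = 15.
Strong duality: c^T x* = b^T y*. Confirmed.

15


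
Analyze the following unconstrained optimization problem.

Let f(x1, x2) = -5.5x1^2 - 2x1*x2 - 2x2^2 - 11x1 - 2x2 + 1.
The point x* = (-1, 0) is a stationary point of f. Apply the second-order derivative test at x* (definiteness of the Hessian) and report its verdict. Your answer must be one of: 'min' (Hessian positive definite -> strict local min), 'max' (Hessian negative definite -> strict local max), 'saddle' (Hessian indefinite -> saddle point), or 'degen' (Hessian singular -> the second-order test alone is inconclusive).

Compute the Hessian H = grad^2 f:
  H = [[-11, -2], [-2, -4]]
Verify stationarity: grad f(x*) = H x* + g = (0, 0).
Eigenvalues of H: -11.5311, -3.4689.
Both eigenvalues < 0, so H is negative definite -> x* is a strict local max.

max


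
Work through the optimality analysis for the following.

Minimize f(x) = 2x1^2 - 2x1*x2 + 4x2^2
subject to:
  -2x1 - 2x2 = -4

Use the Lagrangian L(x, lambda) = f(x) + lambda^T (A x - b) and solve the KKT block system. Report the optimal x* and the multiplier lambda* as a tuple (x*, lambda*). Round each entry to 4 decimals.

Form the Lagrangian:
  L(x, lambda) = (1/2) x^T Q x + c^T x + lambda^T (A x - b)
Stationarity (grad_x L = 0): Q x + c + A^T lambda = 0.
Primal feasibility: A x = b.

This gives the KKT block system:
  [ Q   A^T ] [ x     ]   [-c ]
  [ A    0  ] [ lambda ] = [ b ]

Solving the linear system:
  x*      = (1.25, 0.75)
  lambda* = (1.75)
  f(x*)   = 3.5

x* = (1.25, 0.75), lambda* = (1.75)


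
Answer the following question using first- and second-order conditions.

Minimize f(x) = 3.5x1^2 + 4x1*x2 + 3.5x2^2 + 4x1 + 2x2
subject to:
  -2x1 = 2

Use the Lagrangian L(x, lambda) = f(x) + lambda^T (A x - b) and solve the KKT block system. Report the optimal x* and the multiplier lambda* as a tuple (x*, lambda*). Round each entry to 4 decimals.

Form the Lagrangian:
  L(x, lambda) = (1/2) x^T Q x + c^T x + lambda^T (A x - b)
Stationarity (grad_x L = 0): Q x + c + A^T lambda = 0.
Primal feasibility: A x = b.

This gives the KKT block system:
  [ Q   A^T ] [ x     ]   [-c ]
  [ A    0  ] [ lambda ] = [ b ]

Solving the linear system:
  x*      = (-1, 0.2857)
  lambda* = (-0.9286)
  f(x*)   = -0.7857

x* = (-1, 0.2857), lambda* = (-0.9286)


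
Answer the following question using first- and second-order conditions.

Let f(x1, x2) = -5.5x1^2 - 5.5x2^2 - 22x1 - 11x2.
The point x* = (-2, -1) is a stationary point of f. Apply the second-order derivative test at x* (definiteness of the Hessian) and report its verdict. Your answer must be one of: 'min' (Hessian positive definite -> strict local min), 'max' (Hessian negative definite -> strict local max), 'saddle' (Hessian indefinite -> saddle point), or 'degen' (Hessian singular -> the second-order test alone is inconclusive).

Compute the Hessian H = grad^2 f:
  H = [[-11, 0], [0, -11]]
Verify stationarity: grad f(x*) = H x* + g = (0, 0).
Eigenvalues of H: -11, -11.
Both eigenvalues < 0, so H is negative definite -> x* is a strict local max.

max


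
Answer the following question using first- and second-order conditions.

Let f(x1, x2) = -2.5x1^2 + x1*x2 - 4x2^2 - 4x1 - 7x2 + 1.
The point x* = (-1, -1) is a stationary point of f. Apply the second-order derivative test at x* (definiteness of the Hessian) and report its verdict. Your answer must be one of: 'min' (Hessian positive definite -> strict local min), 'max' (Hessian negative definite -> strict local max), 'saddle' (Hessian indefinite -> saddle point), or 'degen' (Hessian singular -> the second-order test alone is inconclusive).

Compute the Hessian H = grad^2 f:
  H = [[-5, 1], [1, -8]]
Verify stationarity: grad f(x*) = H x* + g = (0, 0).
Eigenvalues of H: -8.3028, -4.6972.
Both eigenvalues < 0, so H is negative definite -> x* is a strict local max.

max


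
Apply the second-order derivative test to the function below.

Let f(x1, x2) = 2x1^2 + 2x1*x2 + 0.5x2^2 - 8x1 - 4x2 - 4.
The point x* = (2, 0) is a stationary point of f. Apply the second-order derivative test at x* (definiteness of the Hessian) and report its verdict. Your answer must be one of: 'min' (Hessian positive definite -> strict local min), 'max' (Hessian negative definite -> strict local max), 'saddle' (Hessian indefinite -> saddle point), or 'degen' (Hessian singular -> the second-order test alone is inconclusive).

Compute the Hessian H = grad^2 f:
  H = [[4, 2], [2, 1]]
Verify stationarity: grad f(x*) = H x* + g = (0, 0).
Eigenvalues of H: 0, 5.
H has a zero eigenvalue (singular; positive semidefinite but not definite), so H is neither positive definite, negative definite, nor indefinite. The second-order test alone is inconclusive -> degen.
(Indeed, f is constant along the null direction of H through x*, so x* is not a strict local extremum.)

degen


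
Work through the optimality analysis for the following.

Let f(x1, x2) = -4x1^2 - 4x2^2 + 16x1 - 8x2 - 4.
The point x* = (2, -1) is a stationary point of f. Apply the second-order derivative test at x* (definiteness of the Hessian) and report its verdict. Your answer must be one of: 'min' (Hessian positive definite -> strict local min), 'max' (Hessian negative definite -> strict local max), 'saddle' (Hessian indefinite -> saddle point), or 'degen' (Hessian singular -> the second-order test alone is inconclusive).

Compute the Hessian H = grad^2 f:
  H = [[-8, 0], [0, -8]]
Verify stationarity: grad f(x*) = H x* + g = (0, 0).
Eigenvalues of H: -8, -8.
Both eigenvalues < 0, so H is negative definite -> x* is a strict local max.

max


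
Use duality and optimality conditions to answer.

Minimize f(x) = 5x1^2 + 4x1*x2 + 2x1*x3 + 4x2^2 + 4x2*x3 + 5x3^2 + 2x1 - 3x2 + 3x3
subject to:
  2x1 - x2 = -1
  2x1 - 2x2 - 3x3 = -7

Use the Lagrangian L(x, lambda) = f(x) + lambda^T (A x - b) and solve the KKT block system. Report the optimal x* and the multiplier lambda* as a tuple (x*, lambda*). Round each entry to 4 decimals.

Form the Lagrangian:
  L(x, lambda) = (1/2) x^T Q x + c^T x + lambda^T (A x - b)
Stationarity (grad_x L = 0): Q x + c + A^T lambda = 0.
Primal feasibility: A x = b.

This gives the KKT block system:
  [ Q   A^T ] [ x     ]   [-c ]
  [ A    0  ] [ lambda ] = [ b ]

Solving the linear system:
  x*      = (-0.3439, 0.3122, 1.8959)
  lambda* = (-9.3077, 7.5068)
  f(x*)   = 23.6516

x* = (-0.3439, 0.3122, 1.8959), lambda* = (-9.3077, 7.5068)


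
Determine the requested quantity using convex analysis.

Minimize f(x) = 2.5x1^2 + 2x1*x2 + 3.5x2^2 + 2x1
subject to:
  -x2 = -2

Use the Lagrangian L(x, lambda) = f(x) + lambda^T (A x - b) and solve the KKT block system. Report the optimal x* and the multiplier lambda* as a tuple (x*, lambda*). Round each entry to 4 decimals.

Form the Lagrangian:
  L(x, lambda) = (1/2) x^T Q x + c^T x + lambda^T (A x - b)
Stationarity (grad_x L = 0): Q x + c + A^T lambda = 0.
Primal feasibility: A x = b.

This gives the KKT block system:
  [ Q   A^T ] [ x     ]   [-c ]
  [ A    0  ] [ lambda ] = [ b ]

Solving the linear system:
  x*      = (-1.2, 2)
  lambda* = (11.6)
  f(x*)   = 10.4

x* = (-1.2, 2), lambda* = (11.6)


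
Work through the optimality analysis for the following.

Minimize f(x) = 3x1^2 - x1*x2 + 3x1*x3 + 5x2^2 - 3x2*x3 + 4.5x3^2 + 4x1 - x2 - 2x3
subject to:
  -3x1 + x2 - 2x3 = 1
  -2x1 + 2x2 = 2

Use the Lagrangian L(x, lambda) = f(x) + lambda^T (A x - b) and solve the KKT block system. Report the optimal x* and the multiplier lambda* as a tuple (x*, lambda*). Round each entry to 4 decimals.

Form the Lagrangian:
  L(x, lambda) = (1/2) x^T Q x + c^T x + lambda^T (A x - b)
Stationarity (grad_x L = 0): Q x + c + A^T lambda = 0.
Primal feasibility: A x = b.

This gives the KKT block system:
  [ Q   A^T ] [ x     ]   [-c ]
  [ A    0  ] [ lambda ] = [ b ]

Solving the linear system:
  x*      = (-0.7391, 0.2609, 0.7391)
  lambda* = (0.8261, -0.4783)
  f(x*)   = -2.2826

x* = (-0.7391, 0.2609, 0.7391), lambda* = (0.8261, -0.4783)


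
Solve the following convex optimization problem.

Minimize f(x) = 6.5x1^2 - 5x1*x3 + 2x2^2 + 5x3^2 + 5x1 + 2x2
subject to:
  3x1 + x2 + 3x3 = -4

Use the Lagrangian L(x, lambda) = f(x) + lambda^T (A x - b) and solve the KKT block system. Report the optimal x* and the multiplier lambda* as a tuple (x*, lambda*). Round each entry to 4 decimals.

Form the Lagrangian:
  L(x, lambda) = (1/2) x^T Q x + c^T x + lambda^T (A x - b)
Stationarity (grad_x L = 0): Q x + c + A^T lambda = 0.
Primal feasibility: A x = b.

This gives the KKT block system:
  [ Q   A^T ] [ x     ]   [-c ]
  [ A    0  ] [ lambda ] = [ b ]

Solving the linear system:
  x*      = (-0.6651, -0.6102, -0.4648)
  lambda* = (0.4408)
  f(x*)   = -1.3913

x* = (-0.6651, -0.6102, -0.4648), lambda* = (0.4408)


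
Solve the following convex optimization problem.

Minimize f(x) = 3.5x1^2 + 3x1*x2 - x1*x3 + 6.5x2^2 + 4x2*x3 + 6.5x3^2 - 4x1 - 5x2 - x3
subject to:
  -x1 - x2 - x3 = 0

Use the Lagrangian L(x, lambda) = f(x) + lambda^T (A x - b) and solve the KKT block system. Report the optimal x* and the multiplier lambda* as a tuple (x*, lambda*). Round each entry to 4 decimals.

Form the Lagrangian:
  L(x, lambda) = (1/2) x^T Q x + c^T x + lambda^T (A x - b)
Stationarity (grad_x L = 0): Q x + c + A^T lambda = 0.
Primal feasibility: A x = b.

This gives the KKT block system:
  [ Q   A^T ] [ x     ]   [-c ]
  [ A    0  ] [ lambda ] = [ b ]

Solving the linear system:
  x*      = (0.0088, 0.2159, -0.2247)
  lambda* = (-3.0661)
  f(x*)   = -0.4449

x* = (0.0088, 0.2159, -0.2247), lambda* = (-3.0661)


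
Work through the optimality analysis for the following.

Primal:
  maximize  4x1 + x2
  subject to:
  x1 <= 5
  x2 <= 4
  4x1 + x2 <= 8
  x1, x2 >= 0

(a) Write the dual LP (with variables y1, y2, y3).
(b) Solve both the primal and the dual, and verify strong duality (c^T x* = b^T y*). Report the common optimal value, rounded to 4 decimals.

The standard primal-dual pair for 'max c^T x s.t. A x <= b, x >= 0' is:
  Dual:  min b^T y  s.t.  A^T y >= c,  y >= 0.

So the dual LP is:
  minimize  5y1 + 4y2 + 8y3
  subject to:
    y1 + 4y3 >= 4
    y2 + y3 >= 1
    y1, y2, y3 >= 0

Solving the primal: x* = (2, 0).
  primal value c^T x* = 8.
Solving the dual: y* = (0, 0, 1).
  dual value b^T y* = 8.
Strong duality: c^T x* = b^T y*. Confirmed.

8


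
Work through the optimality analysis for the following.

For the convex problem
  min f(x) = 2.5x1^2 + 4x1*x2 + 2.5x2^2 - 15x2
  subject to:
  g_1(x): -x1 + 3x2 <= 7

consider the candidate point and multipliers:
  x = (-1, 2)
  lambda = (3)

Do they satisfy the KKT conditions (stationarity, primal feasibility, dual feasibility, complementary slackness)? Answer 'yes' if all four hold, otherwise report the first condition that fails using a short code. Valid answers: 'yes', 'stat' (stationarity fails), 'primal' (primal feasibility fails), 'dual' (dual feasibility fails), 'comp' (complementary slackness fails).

Gradient of f: grad f(x) = Q x + c = (3, -9)
Constraint values g_i(x) = a_i^T x - b_i:
  g_1((-1, 2)) = 0
Stationarity residual: grad f(x) + sum_i lambda_i a_i = (0, 0)
  -> stationarity OK
Primal feasibility (all g_i <= 0): OK
Dual feasibility (all lambda_i >= 0): OK
Complementary slackness (lambda_i * g_i(x) = 0 for all i): OK

Verdict: yes, KKT holds.

yes


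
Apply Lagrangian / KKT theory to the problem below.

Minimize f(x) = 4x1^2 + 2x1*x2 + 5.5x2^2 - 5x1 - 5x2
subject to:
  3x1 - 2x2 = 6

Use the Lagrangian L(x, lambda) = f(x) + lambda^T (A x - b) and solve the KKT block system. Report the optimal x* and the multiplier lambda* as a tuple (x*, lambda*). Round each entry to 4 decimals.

Form the Lagrangian:
  L(x, lambda) = (1/2) x^T Q x + c^T x + lambda^T (A x - b)
Stationarity (grad_x L = 0): Q x + c + A^T lambda = 0.
Primal feasibility: A x = b.

This gives the KKT block system:
  [ Q   A^T ] [ x     ]   [-c ]
  [ A    0  ] [ lambda ] = [ b ]

Solving the linear system:
  x*      = (1.7548, -0.3677)
  lambda* = (-2.7677)
  f(x*)   = 4.8355

x* = (1.7548, -0.3677), lambda* = (-2.7677)


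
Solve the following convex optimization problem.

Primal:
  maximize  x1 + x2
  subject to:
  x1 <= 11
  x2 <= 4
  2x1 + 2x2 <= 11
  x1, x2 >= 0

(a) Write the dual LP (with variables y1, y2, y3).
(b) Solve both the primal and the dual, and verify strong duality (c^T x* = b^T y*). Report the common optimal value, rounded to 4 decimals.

The standard primal-dual pair for 'max c^T x s.t. A x <= b, x >= 0' is:
  Dual:  min b^T y  s.t.  A^T y >= c,  y >= 0.

So the dual LP is:
  minimize  11y1 + 4y2 + 11y3
  subject to:
    y1 + 2y3 >= 1
    y2 + 2y3 >= 1
    y1, y2, y3 >= 0

Solving the primal: x* = (5.5, 0).
  primal value c^T x* = 5.5.
Solving the dual: y* = (0, 0, 0.5).
  dual value b^T y* = 5.5.
Strong duality: c^T x* = b^T y*. Confirmed.

5.5


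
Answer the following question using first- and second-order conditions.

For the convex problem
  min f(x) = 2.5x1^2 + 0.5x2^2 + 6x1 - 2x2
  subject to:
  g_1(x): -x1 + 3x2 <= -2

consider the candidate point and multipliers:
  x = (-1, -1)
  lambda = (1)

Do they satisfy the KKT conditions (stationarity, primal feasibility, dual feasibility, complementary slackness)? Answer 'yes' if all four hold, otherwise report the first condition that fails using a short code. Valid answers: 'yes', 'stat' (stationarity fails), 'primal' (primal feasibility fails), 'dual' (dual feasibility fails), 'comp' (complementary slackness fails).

Gradient of f: grad f(x) = Q x + c = (1, -3)
Constraint values g_i(x) = a_i^T x - b_i:
  g_1((-1, -1)) = 0
Stationarity residual: grad f(x) + sum_i lambda_i a_i = (0, 0)
  -> stationarity OK
Primal feasibility (all g_i <= 0): OK
Dual feasibility (all lambda_i >= 0): OK
Complementary slackness (lambda_i * g_i(x) = 0 for all i): OK

Verdict: yes, KKT holds.

yes


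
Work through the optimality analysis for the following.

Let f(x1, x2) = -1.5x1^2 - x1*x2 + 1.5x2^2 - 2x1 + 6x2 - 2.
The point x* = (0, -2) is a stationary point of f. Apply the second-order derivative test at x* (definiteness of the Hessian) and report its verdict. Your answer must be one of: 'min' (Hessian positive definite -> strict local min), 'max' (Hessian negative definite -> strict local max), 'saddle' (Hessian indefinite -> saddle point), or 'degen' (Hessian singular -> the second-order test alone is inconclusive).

Compute the Hessian H = grad^2 f:
  H = [[-3, -1], [-1, 3]]
Verify stationarity: grad f(x*) = H x* + g = (0, 0).
Eigenvalues of H: -3.1623, 3.1623.
Eigenvalues have mixed signs, so H is indefinite -> x* is a saddle point.

saddle


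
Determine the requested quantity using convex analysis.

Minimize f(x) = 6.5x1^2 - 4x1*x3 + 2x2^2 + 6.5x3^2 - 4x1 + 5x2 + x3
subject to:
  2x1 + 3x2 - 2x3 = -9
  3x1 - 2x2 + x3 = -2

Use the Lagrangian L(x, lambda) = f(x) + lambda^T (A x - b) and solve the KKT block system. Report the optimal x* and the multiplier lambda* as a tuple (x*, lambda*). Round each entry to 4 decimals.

Form the Lagrangian:
  L(x, lambda) = (1/2) x^T Q x + c^T x + lambda^T (A x - b)
Stationarity (grad_x L = 0): Q x + c + A^T lambda = 0.
Primal feasibility: A x = b.

This gives the KKT block system:
  [ Q   A^T ] [ x     ]   [-c ]
  [ A    0  ] [ lambda ] = [ b ]

Solving the linear system:
  x*      = (-1.8734, -1.9873, -0.3544)
  lambda* = (4.8247, 5.7625)
  f(x*)   = 26.0751

x* = (-1.8734, -1.9873, -0.3544), lambda* = (4.8247, 5.7625)


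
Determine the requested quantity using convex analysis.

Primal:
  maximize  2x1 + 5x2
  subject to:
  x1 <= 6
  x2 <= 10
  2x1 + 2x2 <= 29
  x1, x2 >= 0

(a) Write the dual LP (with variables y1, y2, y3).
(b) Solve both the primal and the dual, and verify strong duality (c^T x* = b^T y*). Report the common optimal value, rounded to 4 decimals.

The standard primal-dual pair for 'max c^T x s.t. A x <= b, x >= 0' is:
  Dual:  min b^T y  s.t.  A^T y >= c,  y >= 0.

So the dual LP is:
  minimize  6y1 + 10y2 + 29y3
  subject to:
    y1 + 2y3 >= 2
    y2 + 2y3 >= 5
    y1, y2, y3 >= 0

Solving the primal: x* = (4.5, 10).
  primal value c^T x* = 59.
Solving the dual: y* = (0, 3, 1).
  dual value b^T y* = 59.
Strong duality: c^T x* = b^T y*. Confirmed.

59


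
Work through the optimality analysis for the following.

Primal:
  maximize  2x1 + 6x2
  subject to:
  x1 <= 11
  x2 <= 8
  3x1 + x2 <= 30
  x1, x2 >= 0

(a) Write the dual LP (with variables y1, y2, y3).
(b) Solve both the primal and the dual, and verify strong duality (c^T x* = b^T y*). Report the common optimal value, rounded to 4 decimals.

The standard primal-dual pair for 'max c^T x s.t. A x <= b, x >= 0' is:
  Dual:  min b^T y  s.t.  A^T y >= c,  y >= 0.

So the dual LP is:
  minimize  11y1 + 8y2 + 30y3
  subject to:
    y1 + 3y3 >= 2
    y2 + y3 >= 6
    y1, y2, y3 >= 0

Solving the primal: x* = (7.3333, 8).
  primal value c^T x* = 62.6667.
Solving the dual: y* = (0, 5.3333, 0.6667).
  dual value b^T y* = 62.6667.
Strong duality: c^T x* = b^T y*. Confirmed.

62.6667


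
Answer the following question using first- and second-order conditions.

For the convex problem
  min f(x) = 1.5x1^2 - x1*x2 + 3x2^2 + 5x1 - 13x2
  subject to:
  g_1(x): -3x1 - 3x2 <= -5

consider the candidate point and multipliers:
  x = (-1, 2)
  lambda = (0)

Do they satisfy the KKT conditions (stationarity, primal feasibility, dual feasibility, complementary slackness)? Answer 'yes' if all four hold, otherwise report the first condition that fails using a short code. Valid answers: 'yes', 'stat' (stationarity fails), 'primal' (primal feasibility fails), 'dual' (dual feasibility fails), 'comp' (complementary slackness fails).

Gradient of f: grad f(x) = Q x + c = (0, 0)
Constraint values g_i(x) = a_i^T x - b_i:
  g_1((-1, 2)) = 2
Stationarity residual: grad f(x) + sum_i lambda_i a_i = (0, 0)
  -> stationarity OK
Primal feasibility (all g_i <= 0): FAILS
Dual feasibility (all lambda_i >= 0): OK
Complementary slackness (lambda_i * g_i(x) = 0 for all i): OK

Verdict: the first failing condition is primal_feasibility -> primal.

primal


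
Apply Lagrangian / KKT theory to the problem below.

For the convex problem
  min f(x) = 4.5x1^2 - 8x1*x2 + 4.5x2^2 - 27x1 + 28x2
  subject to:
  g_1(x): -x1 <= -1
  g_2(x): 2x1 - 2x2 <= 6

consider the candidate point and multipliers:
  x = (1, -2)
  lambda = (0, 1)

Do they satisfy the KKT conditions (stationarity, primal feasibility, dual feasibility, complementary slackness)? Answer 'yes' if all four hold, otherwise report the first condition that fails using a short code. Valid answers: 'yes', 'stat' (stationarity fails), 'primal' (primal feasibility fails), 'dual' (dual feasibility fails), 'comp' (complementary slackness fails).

Gradient of f: grad f(x) = Q x + c = (-2, 2)
Constraint values g_i(x) = a_i^T x - b_i:
  g_1((1, -2)) = 0
  g_2((1, -2)) = 0
Stationarity residual: grad f(x) + sum_i lambda_i a_i = (0, 0)
  -> stationarity OK
Primal feasibility (all g_i <= 0): OK
Dual feasibility (all lambda_i >= 0): OK
Complementary slackness (lambda_i * g_i(x) = 0 for all i): OK

Verdict: yes, KKT holds.

yes


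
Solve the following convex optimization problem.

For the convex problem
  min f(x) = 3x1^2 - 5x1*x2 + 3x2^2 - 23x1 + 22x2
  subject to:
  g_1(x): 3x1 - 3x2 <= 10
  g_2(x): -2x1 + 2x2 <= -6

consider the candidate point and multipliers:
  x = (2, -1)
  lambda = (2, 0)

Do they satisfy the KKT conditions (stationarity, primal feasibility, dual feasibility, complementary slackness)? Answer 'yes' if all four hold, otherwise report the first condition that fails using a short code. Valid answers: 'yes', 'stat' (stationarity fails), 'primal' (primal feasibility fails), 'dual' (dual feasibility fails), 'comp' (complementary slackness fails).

Gradient of f: grad f(x) = Q x + c = (-6, 6)
Constraint values g_i(x) = a_i^T x - b_i:
  g_1((2, -1)) = -1
  g_2((2, -1)) = 0
Stationarity residual: grad f(x) + sum_i lambda_i a_i = (0, 0)
  -> stationarity OK
Primal feasibility (all g_i <= 0): OK
Dual feasibility (all lambda_i >= 0): OK
Complementary slackness (lambda_i * g_i(x) = 0 for all i): FAILS

Verdict: the first failing condition is complementary_slackness -> comp.

comp


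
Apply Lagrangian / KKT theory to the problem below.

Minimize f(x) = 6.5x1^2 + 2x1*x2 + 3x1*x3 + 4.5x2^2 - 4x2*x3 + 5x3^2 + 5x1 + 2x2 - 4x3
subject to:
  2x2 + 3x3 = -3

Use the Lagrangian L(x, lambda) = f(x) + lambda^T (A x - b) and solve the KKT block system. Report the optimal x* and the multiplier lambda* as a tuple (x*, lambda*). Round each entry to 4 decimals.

Form the Lagrangian:
  L(x, lambda) = (1/2) x^T Q x + c^T x + lambda^T (A x - b)
Stationarity (grad_x L = 0): Q x + c + A^T lambda = 0.
Primal feasibility: A x = b.

This gives the KKT block system:
  [ Q   A^T ] [ x     ]   [-c ]
  [ A    0  ] [ lambda ] = [ b ]

Solving the linear system:
  x*      = (-0.1538, -0.8166, -0.4556)
  lambda* = (1.9172)
  f(x*)   = 2.5858

x* = (-0.1538, -0.8166, -0.4556), lambda* = (1.9172)


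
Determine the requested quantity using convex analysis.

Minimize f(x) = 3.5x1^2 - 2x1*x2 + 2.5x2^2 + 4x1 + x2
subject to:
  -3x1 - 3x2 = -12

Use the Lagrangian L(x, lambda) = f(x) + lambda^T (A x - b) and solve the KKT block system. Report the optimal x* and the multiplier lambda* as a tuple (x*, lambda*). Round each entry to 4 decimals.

Form the Lagrangian:
  L(x, lambda) = (1/2) x^T Q x + c^T x + lambda^T (A x - b)
Stationarity (grad_x L = 0): Q x + c + A^T lambda = 0.
Primal feasibility: A x = b.

This gives the KKT block system:
  [ Q   A^T ] [ x     ]   [-c ]
  [ A    0  ] [ lambda ] = [ b ]

Solving the linear system:
  x*      = (1.5625, 2.4375)
  lambda* = (3.3542)
  f(x*)   = 24.4688

x* = (1.5625, 2.4375), lambda* = (3.3542)


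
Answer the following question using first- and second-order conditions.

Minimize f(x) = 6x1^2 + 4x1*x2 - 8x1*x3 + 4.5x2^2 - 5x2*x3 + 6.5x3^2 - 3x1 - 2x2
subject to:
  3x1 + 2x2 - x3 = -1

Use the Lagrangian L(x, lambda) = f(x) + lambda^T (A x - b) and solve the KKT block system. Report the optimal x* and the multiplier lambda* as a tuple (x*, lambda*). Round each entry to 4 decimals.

Form the Lagrangian:
  L(x, lambda) = (1/2) x^T Q x + c^T x + lambda^T (A x - b)
Stationarity (grad_x L = 0): Q x + c + A^T lambda = 0.
Primal feasibility: A x = b.

This gives the KKT block system:
  [ Q   A^T ] [ x     ]   [-c ]
  [ A    0  ] [ lambda ] = [ b ]

Solving the linear system:
  x*      = (-0.2486, -0.1542, -0.0542)
  lambda* = (2.0556)
  f(x*)   = 1.5549

x* = (-0.2486, -0.1542, -0.0542), lambda* = (2.0556)


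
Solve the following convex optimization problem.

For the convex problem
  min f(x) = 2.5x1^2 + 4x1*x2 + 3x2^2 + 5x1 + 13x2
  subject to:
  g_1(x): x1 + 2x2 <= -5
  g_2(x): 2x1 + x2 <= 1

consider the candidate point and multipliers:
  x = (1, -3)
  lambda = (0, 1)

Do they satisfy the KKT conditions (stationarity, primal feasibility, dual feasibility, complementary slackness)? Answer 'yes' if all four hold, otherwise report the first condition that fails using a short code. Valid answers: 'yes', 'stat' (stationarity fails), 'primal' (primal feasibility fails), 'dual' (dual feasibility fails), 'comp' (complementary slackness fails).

Gradient of f: grad f(x) = Q x + c = (-2, -1)
Constraint values g_i(x) = a_i^T x - b_i:
  g_1((1, -3)) = 0
  g_2((1, -3)) = -2
Stationarity residual: grad f(x) + sum_i lambda_i a_i = (0, 0)
  -> stationarity OK
Primal feasibility (all g_i <= 0): OK
Dual feasibility (all lambda_i >= 0): OK
Complementary slackness (lambda_i * g_i(x) = 0 for all i): FAILS

Verdict: the first failing condition is complementary_slackness -> comp.

comp


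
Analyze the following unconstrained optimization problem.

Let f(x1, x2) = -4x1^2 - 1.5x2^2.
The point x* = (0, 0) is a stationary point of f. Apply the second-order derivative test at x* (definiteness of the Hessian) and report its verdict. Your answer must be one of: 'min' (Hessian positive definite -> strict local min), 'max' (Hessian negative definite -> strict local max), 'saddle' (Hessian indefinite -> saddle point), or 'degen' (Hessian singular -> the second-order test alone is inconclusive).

Compute the Hessian H = grad^2 f:
  H = [[-8, 0], [0, -3]]
Verify stationarity: grad f(x*) = H x* + g = (0, 0).
Eigenvalues of H: -8, -3.
Both eigenvalues < 0, so H is negative definite -> x* is a strict local max.

max


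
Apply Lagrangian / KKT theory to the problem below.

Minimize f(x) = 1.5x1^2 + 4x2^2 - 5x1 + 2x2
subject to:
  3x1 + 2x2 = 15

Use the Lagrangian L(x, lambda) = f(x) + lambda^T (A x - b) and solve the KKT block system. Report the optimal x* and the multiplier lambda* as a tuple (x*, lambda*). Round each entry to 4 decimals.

Form the Lagrangian:
  L(x, lambda) = (1/2) x^T Q x + c^T x + lambda^T (A x - b)
Stationarity (grad_x L = 0): Q x + c + A^T lambda = 0.
Primal feasibility: A x = b.

This gives the KKT block system:
  [ Q   A^T ] [ x     ]   [-c ]
  [ A    0  ] [ lambda ] = [ b ]

Solving the linear system:
  x*      = (4.6667, 0.5)
  lambda* = (-3)
  f(x*)   = 11.3333

x* = (4.6667, 0.5), lambda* = (-3)


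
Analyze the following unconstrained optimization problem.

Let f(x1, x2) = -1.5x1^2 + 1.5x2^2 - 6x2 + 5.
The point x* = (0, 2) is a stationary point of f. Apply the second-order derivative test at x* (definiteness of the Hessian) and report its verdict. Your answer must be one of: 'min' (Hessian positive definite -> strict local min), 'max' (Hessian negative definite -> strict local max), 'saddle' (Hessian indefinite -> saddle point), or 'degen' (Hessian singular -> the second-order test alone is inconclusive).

Compute the Hessian H = grad^2 f:
  H = [[-3, 0], [0, 3]]
Verify stationarity: grad f(x*) = H x* + g = (0, 0).
Eigenvalues of H: -3, 3.
Eigenvalues have mixed signs, so H is indefinite -> x* is a saddle point.

saddle


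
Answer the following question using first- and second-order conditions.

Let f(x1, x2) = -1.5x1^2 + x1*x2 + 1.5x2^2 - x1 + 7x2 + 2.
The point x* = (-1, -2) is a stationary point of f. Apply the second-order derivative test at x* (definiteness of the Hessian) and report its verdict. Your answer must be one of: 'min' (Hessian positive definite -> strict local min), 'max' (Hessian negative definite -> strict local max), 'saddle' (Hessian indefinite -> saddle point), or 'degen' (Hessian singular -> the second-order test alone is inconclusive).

Compute the Hessian H = grad^2 f:
  H = [[-3, 1], [1, 3]]
Verify stationarity: grad f(x*) = H x* + g = (0, 0).
Eigenvalues of H: -3.1623, 3.1623.
Eigenvalues have mixed signs, so H is indefinite -> x* is a saddle point.

saddle


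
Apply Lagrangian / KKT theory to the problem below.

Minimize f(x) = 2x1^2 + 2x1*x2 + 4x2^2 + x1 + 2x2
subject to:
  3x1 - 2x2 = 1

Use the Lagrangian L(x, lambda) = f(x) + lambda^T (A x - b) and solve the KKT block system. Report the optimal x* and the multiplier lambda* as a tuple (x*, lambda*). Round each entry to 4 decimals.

Form the Lagrangian:
  L(x, lambda) = (1/2) x^T Q x + c^T x + lambda^T (A x - b)
Stationarity (grad_x L = 0): Q x + c + A^T lambda = 0.
Primal feasibility: A x = b.

This gives the KKT block system:
  [ Q   A^T ] [ x     ]   [-c ]
  [ A    0  ] [ lambda ] = [ b ]

Solving the linear system:
  x*      = (0.1071, -0.3393)
  lambda* = (-0.25)
  f(x*)   = -0.1607

x* = (0.1071, -0.3393), lambda* = (-0.25)


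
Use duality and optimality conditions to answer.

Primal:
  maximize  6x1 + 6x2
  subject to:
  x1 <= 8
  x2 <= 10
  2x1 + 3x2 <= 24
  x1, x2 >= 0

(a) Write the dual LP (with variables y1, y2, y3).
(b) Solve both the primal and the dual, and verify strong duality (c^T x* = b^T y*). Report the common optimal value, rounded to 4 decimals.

The standard primal-dual pair for 'max c^T x s.t. A x <= b, x >= 0' is:
  Dual:  min b^T y  s.t.  A^T y >= c,  y >= 0.

So the dual LP is:
  minimize  8y1 + 10y2 + 24y3
  subject to:
    y1 + 2y3 >= 6
    y2 + 3y3 >= 6
    y1, y2, y3 >= 0

Solving the primal: x* = (8, 2.6667).
  primal value c^T x* = 64.
Solving the dual: y* = (2, 0, 2).
  dual value b^T y* = 64.
Strong duality: c^T x* = b^T y*. Confirmed.

64


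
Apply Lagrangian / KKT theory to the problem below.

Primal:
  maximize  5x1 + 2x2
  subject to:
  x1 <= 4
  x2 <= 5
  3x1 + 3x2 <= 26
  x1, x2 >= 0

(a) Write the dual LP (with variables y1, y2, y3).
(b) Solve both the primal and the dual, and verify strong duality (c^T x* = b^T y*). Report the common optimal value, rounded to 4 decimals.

The standard primal-dual pair for 'max c^T x s.t. A x <= b, x >= 0' is:
  Dual:  min b^T y  s.t.  A^T y >= c,  y >= 0.

So the dual LP is:
  minimize  4y1 + 5y2 + 26y3
  subject to:
    y1 + 3y3 >= 5
    y2 + 3y3 >= 2
    y1, y2, y3 >= 0

Solving the primal: x* = (4, 4.6667).
  primal value c^T x* = 29.3333.
Solving the dual: y* = (3, 0, 0.6667).
  dual value b^T y* = 29.3333.
Strong duality: c^T x* = b^T y*. Confirmed.

29.3333


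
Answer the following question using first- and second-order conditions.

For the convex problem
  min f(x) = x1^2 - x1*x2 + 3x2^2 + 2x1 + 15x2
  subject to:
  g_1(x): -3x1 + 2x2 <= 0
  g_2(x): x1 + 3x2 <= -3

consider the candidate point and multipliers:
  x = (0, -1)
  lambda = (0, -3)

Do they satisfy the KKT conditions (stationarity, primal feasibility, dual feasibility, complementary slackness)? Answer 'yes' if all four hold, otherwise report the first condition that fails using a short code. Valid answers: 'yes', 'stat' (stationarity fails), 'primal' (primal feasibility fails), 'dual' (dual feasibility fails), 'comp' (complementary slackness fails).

Gradient of f: grad f(x) = Q x + c = (3, 9)
Constraint values g_i(x) = a_i^T x - b_i:
  g_1((0, -1)) = -2
  g_2((0, -1)) = 0
Stationarity residual: grad f(x) + sum_i lambda_i a_i = (0, 0)
  -> stationarity OK
Primal feasibility (all g_i <= 0): OK
Dual feasibility (all lambda_i >= 0): FAILS
Complementary slackness (lambda_i * g_i(x) = 0 for all i): OK

Verdict: the first failing condition is dual_feasibility -> dual.

dual


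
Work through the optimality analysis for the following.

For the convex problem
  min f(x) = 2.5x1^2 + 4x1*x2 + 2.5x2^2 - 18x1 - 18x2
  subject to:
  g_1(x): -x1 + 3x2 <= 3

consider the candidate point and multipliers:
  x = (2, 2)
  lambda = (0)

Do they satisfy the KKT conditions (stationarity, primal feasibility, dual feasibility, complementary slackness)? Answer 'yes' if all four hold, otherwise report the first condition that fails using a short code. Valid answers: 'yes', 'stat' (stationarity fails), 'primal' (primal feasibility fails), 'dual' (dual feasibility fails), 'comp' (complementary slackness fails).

Gradient of f: grad f(x) = Q x + c = (0, 0)
Constraint values g_i(x) = a_i^T x - b_i:
  g_1((2, 2)) = 1
Stationarity residual: grad f(x) + sum_i lambda_i a_i = (0, 0)
  -> stationarity OK
Primal feasibility (all g_i <= 0): FAILS
Dual feasibility (all lambda_i >= 0): OK
Complementary slackness (lambda_i * g_i(x) = 0 for all i): OK

Verdict: the first failing condition is primal_feasibility -> primal.

primal


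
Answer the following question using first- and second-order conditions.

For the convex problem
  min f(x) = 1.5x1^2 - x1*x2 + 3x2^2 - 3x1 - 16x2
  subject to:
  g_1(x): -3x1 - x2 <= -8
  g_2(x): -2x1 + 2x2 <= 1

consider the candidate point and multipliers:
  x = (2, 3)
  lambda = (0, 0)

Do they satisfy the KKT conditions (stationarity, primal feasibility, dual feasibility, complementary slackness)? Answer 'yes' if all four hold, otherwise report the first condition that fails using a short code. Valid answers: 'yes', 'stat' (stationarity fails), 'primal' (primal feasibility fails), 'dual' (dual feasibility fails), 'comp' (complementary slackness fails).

Gradient of f: grad f(x) = Q x + c = (0, 0)
Constraint values g_i(x) = a_i^T x - b_i:
  g_1((2, 3)) = -1
  g_2((2, 3)) = 1
Stationarity residual: grad f(x) + sum_i lambda_i a_i = (0, 0)
  -> stationarity OK
Primal feasibility (all g_i <= 0): FAILS
Dual feasibility (all lambda_i >= 0): OK
Complementary slackness (lambda_i * g_i(x) = 0 for all i): OK

Verdict: the first failing condition is primal_feasibility -> primal.

primal


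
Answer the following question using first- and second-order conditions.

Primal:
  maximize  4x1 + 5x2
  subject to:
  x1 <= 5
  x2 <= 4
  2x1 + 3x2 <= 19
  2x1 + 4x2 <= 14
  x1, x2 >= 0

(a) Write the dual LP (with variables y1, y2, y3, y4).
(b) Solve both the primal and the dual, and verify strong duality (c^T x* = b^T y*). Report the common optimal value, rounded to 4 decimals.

The standard primal-dual pair for 'max c^T x s.t. A x <= b, x >= 0' is:
  Dual:  min b^T y  s.t.  A^T y >= c,  y >= 0.

So the dual LP is:
  minimize  5y1 + 4y2 + 19y3 + 14y4
  subject to:
    y1 + 2y3 + 2y4 >= 4
    y2 + 3y3 + 4y4 >= 5
    y1, y2, y3, y4 >= 0

Solving the primal: x* = (5, 1).
  primal value c^T x* = 25.
Solving the dual: y* = (1.5, 0, 0, 1.25).
  dual value b^T y* = 25.
Strong duality: c^T x* = b^T y*. Confirmed.

25


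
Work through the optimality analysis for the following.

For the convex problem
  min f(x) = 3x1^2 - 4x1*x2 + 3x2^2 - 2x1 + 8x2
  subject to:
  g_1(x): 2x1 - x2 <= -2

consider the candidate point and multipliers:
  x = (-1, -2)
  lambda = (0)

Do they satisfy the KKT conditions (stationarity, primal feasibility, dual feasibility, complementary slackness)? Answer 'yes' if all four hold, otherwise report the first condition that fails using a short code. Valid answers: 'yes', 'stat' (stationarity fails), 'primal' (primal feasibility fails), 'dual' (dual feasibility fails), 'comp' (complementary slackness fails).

Gradient of f: grad f(x) = Q x + c = (0, 0)
Constraint values g_i(x) = a_i^T x - b_i:
  g_1((-1, -2)) = 2
Stationarity residual: grad f(x) + sum_i lambda_i a_i = (0, 0)
  -> stationarity OK
Primal feasibility (all g_i <= 0): FAILS
Dual feasibility (all lambda_i >= 0): OK
Complementary slackness (lambda_i * g_i(x) = 0 for all i): OK

Verdict: the first failing condition is primal_feasibility -> primal.

primal


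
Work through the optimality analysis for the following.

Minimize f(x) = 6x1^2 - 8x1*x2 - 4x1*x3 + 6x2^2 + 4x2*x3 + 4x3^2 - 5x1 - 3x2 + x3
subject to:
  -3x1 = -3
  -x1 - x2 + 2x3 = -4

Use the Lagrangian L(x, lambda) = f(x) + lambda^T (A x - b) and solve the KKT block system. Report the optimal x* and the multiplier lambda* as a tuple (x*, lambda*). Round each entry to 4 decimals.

Form the Lagrangian:
  L(x, lambda) = (1/2) x^T Q x + c^T x + lambda^T (A x - b)
Stationarity (grad_x L = 0): Q x + c + A^T lambda = 0.
Primal feasibility: A x = b.

This gives the KKT block system:
  [ Q   A^T ] [ x     ]   [-c ]
  [ A    0  ] [ lambda ] = [ b ]

Solving the linear system:
  x*      = (1, 1.3611, -0.8194)
  lambda* = (-0.8889, 2.0556)
  f(x*)   = -2.1736

x* = (1, 1.3611, -0.8194), lambda* = (-0.8889, 2.0556)


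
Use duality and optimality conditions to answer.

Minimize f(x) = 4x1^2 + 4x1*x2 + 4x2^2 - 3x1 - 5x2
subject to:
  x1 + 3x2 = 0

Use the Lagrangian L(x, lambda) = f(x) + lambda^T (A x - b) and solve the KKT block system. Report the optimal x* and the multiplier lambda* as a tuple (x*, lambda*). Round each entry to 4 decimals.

Form the Lagrangian:
  L(x, lambda) = (1/2) x^T Q x + c^T x + lambda^T (A x - b)
Stationarity (grad_x L = 0): Q x + c + A^T lambda = 0.
Primal feasibility: A x = b.

This gives the KKT block system:
  [ Q   A^T ] [ x     ]   [-c ]
  [ A    0  ] [ lambda ] = [ b ]

Solving the linear system:
  x*      = (0.2143, -0.0714)
  lambda* = (1.5714)
  f(x*)   = -0.1429

x* = (0.2143, -0.0714), lambda* = (1.5714)


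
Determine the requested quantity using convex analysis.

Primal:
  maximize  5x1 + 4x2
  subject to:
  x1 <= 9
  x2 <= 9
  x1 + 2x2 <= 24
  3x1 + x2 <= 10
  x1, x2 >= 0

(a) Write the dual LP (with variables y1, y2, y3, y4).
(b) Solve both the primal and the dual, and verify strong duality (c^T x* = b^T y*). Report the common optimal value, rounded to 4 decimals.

The standard primal-dual pair for 'max c^T x s.t. A x <= b, x >= 0' is:
  Dual:  min b^T y  s.t.  A^T y >= c,  y >= 0.

So the dual LP is:
  minimize  9y1 + 9y2 + 24y3 + 10y4
  subject to:
    y1 + y3 + 3y4 >= 5
    y2 + 2y3 + y4 >= 4
    y1, y2, y3, y4 >= 0

Solving the primal: x* = (0.3333, 9).
  primal value c^T x* = 37.6667.
Solving the dual: y* = (0, 2.3333, 0, 1.6667).
  dual value b^T y* = 37.6667.
Strong duality: c^T x* = b^T y*. Confirmed.

37.6667


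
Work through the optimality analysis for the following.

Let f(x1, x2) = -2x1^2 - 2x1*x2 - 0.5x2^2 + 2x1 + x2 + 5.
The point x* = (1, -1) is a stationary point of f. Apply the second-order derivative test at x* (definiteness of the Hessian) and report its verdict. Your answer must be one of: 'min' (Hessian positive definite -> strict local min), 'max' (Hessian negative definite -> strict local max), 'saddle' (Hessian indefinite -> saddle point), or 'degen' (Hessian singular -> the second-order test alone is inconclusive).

Compute the Hessian H = grad^2 f:
  H = [[-4, -2], [-2, -1]]
Verify stationarity: grad f(x*) = H x* + g = (0, 0).
Eigenvalues of H: -5, 0.
H has a zero eigenvalue (singular; negative semidefinite but not definite), so H is neither positive definite, negative definite, nor indefinite. The second-order test alone is inconclusive -> degen.
(Indeed, f is constant along the null direction of H through x*, so x* is not a strict local extremum.)

degen
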